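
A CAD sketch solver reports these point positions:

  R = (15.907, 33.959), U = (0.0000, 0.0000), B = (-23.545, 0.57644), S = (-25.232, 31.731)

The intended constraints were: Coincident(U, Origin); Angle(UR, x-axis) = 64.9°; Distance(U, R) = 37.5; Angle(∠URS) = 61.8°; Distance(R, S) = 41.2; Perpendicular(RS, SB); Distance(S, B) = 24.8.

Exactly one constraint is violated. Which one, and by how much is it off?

Distance(S, B) = 24.8 — off by 6.40.

U = (0.00, 0.00) ✓; UR at 64.90° ✓; |UR| = 37.50 ✓; ∠URS = 61.80° ✓; |RS| = 41.20 ✓; ∠(RS, SB) = 90.00° ✓; |SB| = 31.20 ✗.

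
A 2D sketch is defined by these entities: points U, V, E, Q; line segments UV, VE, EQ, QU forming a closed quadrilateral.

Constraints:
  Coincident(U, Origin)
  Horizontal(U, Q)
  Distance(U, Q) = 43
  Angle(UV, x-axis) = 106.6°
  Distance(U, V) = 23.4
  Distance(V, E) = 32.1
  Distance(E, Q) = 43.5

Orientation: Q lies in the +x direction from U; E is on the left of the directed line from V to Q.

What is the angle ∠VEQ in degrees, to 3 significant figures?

91.0°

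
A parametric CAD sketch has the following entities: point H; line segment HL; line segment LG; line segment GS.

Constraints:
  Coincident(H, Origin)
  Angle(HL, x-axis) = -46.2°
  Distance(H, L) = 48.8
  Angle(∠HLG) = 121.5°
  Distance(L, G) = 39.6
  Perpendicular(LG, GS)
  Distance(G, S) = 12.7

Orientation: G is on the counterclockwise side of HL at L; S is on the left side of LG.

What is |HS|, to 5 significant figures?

71.228

∠HLG = 121.5°, so LG runs at -46.2° + (180° − 121.5°) = 12.300° from the x-axis; with |LG| = 39.6, G = L + 39.6·(cos 12.300°, sin 12.300°) = (72.468, -26.786). LG ⟂ GS; with |GS| = 12.7 on the left of LG, S = G + 12.7·(-0.21303, 0.97705) = (69.762, -14.377). Then |HS| = |S − H| = 71.228.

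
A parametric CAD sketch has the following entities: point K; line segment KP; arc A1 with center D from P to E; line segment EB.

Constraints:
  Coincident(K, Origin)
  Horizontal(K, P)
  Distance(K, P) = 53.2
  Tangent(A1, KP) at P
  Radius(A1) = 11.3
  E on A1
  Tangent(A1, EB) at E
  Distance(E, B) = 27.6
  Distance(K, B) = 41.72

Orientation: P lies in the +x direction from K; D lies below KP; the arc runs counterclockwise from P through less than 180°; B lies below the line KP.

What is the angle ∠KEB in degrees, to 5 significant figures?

67.135°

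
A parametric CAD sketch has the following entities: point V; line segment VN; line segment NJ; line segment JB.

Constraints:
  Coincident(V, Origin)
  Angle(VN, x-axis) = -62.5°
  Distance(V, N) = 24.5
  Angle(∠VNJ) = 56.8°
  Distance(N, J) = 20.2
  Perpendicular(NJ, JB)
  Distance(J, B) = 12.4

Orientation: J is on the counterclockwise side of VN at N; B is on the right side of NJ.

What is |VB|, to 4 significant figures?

33.59

V is at the origin; VN runs at -62.5° with length 24.5, so N = 24.5·(cos -62.5°, sin -62.5°) = (11.31, -21.73). ∠VNJ = 56.8°, so NJ runs at -62.5° + (180° − 56.8°) = 60.70° from the x-axis; with |NJ| = 20.2, J = N + 20.2·(cos 60.70°, sin 60.70°) = (21.20, -4.116). NJ ⟂ JB; with |JB| = 12.4 on the right of NJ, B = J + 12.4·(0.8721, -0.4894) = (32.01, -10.18). Then |VB| = |B − V| = 33.59.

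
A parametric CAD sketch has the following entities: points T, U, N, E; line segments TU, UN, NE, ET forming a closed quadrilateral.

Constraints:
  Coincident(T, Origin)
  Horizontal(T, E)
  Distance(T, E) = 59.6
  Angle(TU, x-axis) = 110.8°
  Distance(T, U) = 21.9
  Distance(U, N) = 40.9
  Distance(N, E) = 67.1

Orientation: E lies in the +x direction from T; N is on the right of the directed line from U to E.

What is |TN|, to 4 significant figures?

20.75

Checks: |UN| = 40.90 ✓; |NE| = 67.10 ✓.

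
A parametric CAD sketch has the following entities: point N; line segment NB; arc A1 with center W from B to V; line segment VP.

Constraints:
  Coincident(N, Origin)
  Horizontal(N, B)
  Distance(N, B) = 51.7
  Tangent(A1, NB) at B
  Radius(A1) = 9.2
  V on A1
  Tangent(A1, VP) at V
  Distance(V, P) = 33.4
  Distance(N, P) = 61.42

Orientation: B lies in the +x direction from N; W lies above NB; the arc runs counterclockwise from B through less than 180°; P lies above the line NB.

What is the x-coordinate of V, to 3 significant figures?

59.8

Checks: |WV| = 9.200 ✓; ∠(WV, VP) = 90.00° ✓; |VP| = 33.40 ✓; |NP| = 61.42 ✓.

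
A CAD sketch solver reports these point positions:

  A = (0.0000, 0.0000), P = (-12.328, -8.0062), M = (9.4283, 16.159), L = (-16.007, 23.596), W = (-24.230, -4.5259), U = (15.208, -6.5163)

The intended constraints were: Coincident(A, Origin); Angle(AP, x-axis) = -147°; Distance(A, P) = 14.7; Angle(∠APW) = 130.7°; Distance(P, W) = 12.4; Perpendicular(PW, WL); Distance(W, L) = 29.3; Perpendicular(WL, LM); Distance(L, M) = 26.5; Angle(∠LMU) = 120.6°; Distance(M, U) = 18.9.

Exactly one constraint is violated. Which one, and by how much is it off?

Distance(M, U) = 18.9 — off by 4.50.

A = (0.00, 0.00) ✓; AP at -147.0° ✓; |AP| = 14.70 ✓; ∠APW = 130.7° ✓; |PW| = 12.40 ✓; ∠(PW, WL) = 90.00° ✓; |WL| = 29.30 ✓; ∠(WL, LM) = 90.00° ✓; |LM| = 26.50 ✓; ∠LMU = 120.6° ✓; |MU| = 23.40 ✗.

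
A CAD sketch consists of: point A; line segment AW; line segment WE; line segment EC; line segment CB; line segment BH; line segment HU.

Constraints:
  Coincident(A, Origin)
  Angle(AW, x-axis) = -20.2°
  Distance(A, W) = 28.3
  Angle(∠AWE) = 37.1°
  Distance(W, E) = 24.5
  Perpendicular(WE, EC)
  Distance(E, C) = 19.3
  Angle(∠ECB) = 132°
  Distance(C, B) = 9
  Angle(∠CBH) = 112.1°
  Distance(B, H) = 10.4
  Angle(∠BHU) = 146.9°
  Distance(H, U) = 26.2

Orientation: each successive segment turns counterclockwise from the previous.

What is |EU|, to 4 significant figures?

29.59

∠CBH = 112.1° gives BH at -31.40° from the x-axis; with |BH| = 10.4, H = (4.505, -13.88). ∠BHU = 146.9° gives HU at 1.700° from the x-axis; with |HU| = 26.2, U = (30.69, -13.10). Then |EU| = |U − E| = 29.59.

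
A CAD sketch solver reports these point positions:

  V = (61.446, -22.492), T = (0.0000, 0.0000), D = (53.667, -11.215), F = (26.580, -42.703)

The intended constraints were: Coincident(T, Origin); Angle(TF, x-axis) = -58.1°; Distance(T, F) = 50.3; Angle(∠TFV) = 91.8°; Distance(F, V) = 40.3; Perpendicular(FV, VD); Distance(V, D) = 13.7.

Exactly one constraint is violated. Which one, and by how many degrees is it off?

Perpendicular(FV, VD) — off by 4.50°.

T = (0.00, 0.00) ✓; TF at -58.10° ✓; |TF| = 50.30 ✓; ∠TFV = 91.80° ✓; |FV| = 40.30 ✓; ∠(FV, VD) = 94.50° ✗; |VD| = 13.70 ✓.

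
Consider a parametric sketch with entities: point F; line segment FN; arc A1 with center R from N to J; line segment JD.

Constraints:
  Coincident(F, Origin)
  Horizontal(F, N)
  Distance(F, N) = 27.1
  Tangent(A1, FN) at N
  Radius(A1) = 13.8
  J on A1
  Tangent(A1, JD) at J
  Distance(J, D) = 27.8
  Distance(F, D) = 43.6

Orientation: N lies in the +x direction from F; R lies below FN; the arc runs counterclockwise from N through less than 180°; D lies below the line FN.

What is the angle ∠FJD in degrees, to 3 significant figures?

136°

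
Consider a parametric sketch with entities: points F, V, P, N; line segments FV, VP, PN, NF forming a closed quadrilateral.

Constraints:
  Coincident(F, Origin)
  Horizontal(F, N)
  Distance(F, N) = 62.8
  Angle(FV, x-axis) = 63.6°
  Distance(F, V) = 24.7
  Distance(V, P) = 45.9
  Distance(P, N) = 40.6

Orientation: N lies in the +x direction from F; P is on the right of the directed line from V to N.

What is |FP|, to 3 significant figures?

34.6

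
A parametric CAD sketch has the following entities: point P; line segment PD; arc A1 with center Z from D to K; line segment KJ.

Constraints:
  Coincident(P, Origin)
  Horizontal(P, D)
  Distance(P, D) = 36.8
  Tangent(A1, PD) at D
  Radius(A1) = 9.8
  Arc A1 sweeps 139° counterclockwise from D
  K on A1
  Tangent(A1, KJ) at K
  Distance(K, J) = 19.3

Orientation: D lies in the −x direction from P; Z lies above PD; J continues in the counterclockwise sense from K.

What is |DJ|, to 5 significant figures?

30.947

P is at the origin; P and D share the same y with |PD| = 36.8 and D on the −x side, so D = (-36.800, 0.0000). Since A1 is tangent to PD there, ZD ⟂ PD, so Z = D + (0, 9.8) = (-36.800, 9.8000). On A1, D sits at bearing -90° from Z; a 139° counterclockwise sweep puts K at bearing 49°, so K = Z + 9.8·(cos 49°, sin 49°) = (-30.371, 17.196). Tangency of A1 to KJ means the radius ZK is perpendicular to KJ, so KJ runs along (−sin 49°, cos 49°); with |KJ| = 19.3, J = (-44.937, 29.858). Then |DJ| = |J − D| = 30.947.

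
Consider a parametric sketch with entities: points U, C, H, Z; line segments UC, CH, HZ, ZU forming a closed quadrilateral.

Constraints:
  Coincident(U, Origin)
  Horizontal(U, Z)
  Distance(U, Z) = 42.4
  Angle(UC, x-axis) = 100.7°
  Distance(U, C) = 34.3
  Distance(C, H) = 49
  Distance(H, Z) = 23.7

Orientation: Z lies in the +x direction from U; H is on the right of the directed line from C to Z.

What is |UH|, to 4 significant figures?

21.37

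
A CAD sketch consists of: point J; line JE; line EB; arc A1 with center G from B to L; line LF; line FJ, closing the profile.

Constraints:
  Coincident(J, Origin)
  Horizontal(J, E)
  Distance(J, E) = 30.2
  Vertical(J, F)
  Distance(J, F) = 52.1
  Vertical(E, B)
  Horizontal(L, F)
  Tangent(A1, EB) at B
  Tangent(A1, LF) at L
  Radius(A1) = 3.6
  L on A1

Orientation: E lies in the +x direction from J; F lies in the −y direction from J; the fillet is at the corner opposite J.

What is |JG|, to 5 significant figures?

55.316

J is at the origin; JE is horizontal with |JE| = 30.2 and E on the +x side, so E = (30.200, 0.0000). J and F share the same x with |JF| = 52.1 and F on the −y side, so F = (0.0000, -52.100). The virtual corner opposite J is at (30.200, -52.100). A1 meets EB tangentially, so GB is at right angles to EB and tangency of A1 to LF means the radius GL is perpendicular to LF, with radius 3.6, so the center G sits 3.6 in from both sides at G = (26.600, -48.500). Then |JG| = |G − J| = 55.316.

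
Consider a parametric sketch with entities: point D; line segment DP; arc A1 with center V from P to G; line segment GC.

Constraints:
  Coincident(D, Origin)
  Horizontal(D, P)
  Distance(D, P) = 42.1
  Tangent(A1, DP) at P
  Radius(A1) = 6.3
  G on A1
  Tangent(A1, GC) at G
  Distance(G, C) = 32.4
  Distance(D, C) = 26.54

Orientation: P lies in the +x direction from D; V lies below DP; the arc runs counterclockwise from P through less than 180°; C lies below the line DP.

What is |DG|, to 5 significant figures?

37.993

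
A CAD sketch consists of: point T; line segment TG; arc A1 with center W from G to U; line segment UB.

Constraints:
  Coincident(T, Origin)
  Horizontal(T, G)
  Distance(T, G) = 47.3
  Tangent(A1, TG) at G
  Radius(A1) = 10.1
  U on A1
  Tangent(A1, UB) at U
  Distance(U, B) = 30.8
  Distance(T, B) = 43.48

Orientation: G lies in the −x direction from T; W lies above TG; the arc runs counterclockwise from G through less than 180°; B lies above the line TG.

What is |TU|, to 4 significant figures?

38.48

T is at the origin; T and G share the same y with |TG| = 47.3 and G on the −x side, so G = (-47.30, 0.000). Tangency of A1 to TG means the radius WG is perpendicular to TG, so W = G + (0, 10.1) = (-47.30, 10.10). Since WU ⟂ UB (tangency), |WB| = √(10.1² + 30.8²) = 32.41 regardless of where U sits on A1. So B lies on both circle(T, 43.48) and circle(W, 32.41); the above-TG intersection is B = (-26.20, 34.70). U is the foot of the tangent from B: U = (-37.97, 6.240).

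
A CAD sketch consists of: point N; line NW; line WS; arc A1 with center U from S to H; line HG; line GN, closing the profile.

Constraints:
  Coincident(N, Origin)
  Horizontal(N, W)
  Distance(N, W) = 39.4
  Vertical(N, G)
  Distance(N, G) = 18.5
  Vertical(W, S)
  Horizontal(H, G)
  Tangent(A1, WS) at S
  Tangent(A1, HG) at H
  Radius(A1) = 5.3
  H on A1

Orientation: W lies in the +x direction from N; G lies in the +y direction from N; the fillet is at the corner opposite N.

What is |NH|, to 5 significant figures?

38.795

The virtual corner opposite N is at (39.400, 18.500). Since A1 is tangent to WS there, US ⟂ WS and A1 meets HG tangentially, so UH is at right angles to HG, with radius 5.3, so the center U sits 5.3 in from both sides at U = (34.100, 13.200). That places the tangent points at S = (39.400, 13.200) on WS and H = (34.100, 18.500) on HG. Then |NH| = |H − N| = 38.795.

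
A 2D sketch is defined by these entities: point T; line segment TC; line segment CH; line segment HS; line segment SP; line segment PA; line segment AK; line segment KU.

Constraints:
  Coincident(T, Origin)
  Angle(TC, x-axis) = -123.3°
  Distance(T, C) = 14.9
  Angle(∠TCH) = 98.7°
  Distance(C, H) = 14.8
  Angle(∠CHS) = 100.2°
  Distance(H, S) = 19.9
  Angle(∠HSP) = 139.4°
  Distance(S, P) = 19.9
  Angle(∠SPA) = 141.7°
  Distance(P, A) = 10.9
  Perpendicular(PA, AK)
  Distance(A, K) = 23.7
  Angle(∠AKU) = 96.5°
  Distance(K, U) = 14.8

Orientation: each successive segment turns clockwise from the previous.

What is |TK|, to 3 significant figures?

9.13

T is at the origin; TC runs at -123.3° with length 14.9, so C = (-8.18, -12.5). ∠TCH = 98.7° gives CH at 155° from the x-axis; with |CH| = 14.8, H = (-21.6, -6.29). ∠CHS = 100.2° gives HS at 75.6° from the x-axis; with |HS| = 19.9, S = (-16.7, 13.0). ∠HSP = 139.4° gives SP at 35.0° from the x-axis; with |SP| = 19.9, P = (-0.387, 24.4). ∠SPA = 141.7° gives PA at -3.30° from the x-axis; with |PA| = 10.9, A = (10.5, 23.8). PA is perpendicular to AK, so AK runs at -93.3°; with |AK| = 23.7, K = (9.13, 0.108). Then |TK| = |K − T| = 9.13.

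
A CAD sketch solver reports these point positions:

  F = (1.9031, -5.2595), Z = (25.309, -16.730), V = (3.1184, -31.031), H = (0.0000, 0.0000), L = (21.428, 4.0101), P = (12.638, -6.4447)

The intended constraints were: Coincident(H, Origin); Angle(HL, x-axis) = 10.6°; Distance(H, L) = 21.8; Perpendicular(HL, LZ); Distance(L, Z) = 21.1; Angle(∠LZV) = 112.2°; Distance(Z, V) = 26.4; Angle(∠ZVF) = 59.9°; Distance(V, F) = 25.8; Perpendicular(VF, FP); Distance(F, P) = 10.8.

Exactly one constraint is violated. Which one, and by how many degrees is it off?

Perpendicular(VF, FP) — off by 9.00°.

H = (0.00, 0.00) ✓; HL at 10.60° ✓; |HL| = 21.80 ✓; ∠(HL, LZ) = 90.00° ✓; |LZ| = 21.10 ✓; ∠LZV = 112.2° ✓; |ZV| = 26.40 ✓; ∠ZVF = 59.90° ✓; |VF| = 25.80 ✓; ∠(VF, FP) = 99.00° ✗; |FP| = 10.80 ✓.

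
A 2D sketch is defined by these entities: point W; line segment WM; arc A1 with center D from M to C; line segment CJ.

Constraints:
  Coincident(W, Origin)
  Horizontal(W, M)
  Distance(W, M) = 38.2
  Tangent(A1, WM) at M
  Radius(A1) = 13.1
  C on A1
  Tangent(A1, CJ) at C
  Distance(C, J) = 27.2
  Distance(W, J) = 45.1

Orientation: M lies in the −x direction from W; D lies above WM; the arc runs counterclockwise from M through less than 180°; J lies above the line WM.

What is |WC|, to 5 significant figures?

27.829

Checks: W = (0.00, 0.00) ✓; |DC| = 13.10 ✓; ∠(DC, CJ) = 90.00° ✓; |CJ| = 27.20 ✓; |WJ| = 45.10 ✓.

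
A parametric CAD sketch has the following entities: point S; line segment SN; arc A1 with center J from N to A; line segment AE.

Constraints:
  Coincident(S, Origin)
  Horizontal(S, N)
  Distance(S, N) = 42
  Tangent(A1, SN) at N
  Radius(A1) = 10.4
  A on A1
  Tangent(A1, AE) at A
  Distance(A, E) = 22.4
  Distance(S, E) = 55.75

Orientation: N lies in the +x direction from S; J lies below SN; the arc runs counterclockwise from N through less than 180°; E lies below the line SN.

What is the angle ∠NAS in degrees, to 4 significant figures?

96.01°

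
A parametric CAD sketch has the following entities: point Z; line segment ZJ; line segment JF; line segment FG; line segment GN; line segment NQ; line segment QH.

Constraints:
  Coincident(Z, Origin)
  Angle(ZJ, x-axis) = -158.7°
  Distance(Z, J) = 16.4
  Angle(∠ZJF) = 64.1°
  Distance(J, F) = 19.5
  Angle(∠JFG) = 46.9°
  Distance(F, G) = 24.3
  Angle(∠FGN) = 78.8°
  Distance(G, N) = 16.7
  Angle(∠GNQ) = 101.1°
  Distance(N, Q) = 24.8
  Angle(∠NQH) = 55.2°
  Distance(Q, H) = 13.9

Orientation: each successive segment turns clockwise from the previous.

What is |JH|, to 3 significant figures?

13.0

Z is at the origin; ZJ runs at -158.7° with length 16.4, so J = (-15.3, -5.96). ∠ZJF = 64.1° gives JF at 85.4° from the x-axis; with |JF| = 19.5, F = (-13.7, 13.5). ∠JFG = 46.9° gives FG at -47.7° from the x-axis; with |FG| = 24.3, G = (2.64, -4.49). ∠FGN = 78.8° gives GN at -149° from the x-axis; with |GN| = 16.7, N = (-11.7, -13.1). ∠GNQ = 101.1° gives NQ at 132° from the x-axis; with |NQ| = 24.8, Q = (-28.3, 5.25). ∠NQH = 55.2° gives QH at 7.40° from the x-axis; with |QH| = 13.9, H = (-14.5, 7.04). Then |JH| = |H − J| = 13.0.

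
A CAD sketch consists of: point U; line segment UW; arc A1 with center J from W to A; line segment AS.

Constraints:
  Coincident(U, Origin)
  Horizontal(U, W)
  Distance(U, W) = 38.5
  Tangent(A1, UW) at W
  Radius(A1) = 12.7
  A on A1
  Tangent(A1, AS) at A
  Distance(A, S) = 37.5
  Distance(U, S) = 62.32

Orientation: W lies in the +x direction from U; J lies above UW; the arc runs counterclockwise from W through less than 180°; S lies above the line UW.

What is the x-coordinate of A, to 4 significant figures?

50.02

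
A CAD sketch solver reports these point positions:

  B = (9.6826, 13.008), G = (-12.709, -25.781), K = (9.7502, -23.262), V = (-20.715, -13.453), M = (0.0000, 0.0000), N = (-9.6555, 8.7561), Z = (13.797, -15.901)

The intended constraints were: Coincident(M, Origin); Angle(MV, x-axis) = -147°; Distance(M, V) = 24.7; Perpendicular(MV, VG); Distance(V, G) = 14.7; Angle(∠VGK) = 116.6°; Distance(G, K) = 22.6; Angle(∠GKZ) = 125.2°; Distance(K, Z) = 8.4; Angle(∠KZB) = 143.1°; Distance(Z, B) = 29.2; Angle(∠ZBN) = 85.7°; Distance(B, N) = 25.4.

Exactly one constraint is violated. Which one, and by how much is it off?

Distance(B, N) = 25.4 — off by 5.60.

M = (0.00, 0.00) ✓; MV at -147.0° ✓; |MV| = 24.70 ✓; ∠(MV, VG) = 90.00° ✓; |VG| = 14.70 ✓; ∠VGK = 116.6° ✓; |GK| = 22.60 ✓; ∠GKZ = 125.2° ✓; |KZ| = 8.400 ✓; ∠KZB = 143.1° ✓; |ZB| = 29.20 ✓; ∠ZBN = 85.70° ✓; |BN| = 19.80 ✗.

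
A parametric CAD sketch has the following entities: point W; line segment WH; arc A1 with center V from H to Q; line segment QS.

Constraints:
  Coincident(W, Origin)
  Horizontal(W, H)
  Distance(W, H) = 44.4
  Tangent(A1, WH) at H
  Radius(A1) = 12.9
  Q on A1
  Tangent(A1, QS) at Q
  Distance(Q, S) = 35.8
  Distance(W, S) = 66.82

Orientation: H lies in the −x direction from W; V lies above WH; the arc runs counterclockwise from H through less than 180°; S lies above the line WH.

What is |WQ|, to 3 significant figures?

36.3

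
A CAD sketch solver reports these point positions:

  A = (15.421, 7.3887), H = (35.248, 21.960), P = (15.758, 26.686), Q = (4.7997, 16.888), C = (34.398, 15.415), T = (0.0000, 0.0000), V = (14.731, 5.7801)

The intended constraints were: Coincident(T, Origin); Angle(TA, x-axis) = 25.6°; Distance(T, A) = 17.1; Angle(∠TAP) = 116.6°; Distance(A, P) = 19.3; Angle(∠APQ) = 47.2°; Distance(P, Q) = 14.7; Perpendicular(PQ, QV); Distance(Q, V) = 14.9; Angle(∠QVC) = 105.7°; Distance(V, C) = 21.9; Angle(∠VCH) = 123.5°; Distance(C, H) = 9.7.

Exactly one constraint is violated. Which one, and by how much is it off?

Distance(C, H) = 9.7 — off by 3.10.

T = (0.00, 0.00) ✓; TA at 25.60° ✓; |TA| = 17.10 ✓; ∠TAP = 116.6° ✓; |AP| = 19.30 ✓; ∠APQ = 47.20° ✓; |PQ| = 14.70 ✓; ∠(PQ, QV) = 90.00° ✓; |QV| = 14.90 ✓; ∠QVC = 105.7° ✓; |VC| = 21.90 ✓; ∠VCH = 123.5° ✓; |CH| = 6.600 ✗.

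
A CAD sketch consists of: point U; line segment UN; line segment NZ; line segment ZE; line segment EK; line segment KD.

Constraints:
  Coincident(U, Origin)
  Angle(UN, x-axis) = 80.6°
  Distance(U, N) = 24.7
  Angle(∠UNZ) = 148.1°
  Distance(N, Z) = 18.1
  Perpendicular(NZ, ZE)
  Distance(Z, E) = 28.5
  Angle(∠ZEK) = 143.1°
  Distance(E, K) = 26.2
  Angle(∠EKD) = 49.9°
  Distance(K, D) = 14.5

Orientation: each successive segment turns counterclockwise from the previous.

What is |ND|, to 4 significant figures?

35.33

U is at the origin; UN runs at 80.6° with length 24.7, so N = (4.034, 24.37). ∠UNZ = 148.1° gives NZ at 112.5° from the x-axis; with |NZ| = 18.1, Z = (-2.892, 41.09). NZ is perpendicular to ZE, so ZE runs at -157.5°; with |ZE| = 28.5, E = (-29.22, 30.18). ∠ZEK = 143.1° gives EK at -120.6° from the x-axis; with |EK| = 26.2, K = (-42.56, 7.633). ∠EKD = 49.9° gives KD at 9.500° from the x-axis; with |KD| = 14.5, D = (-28.26, 10.03). Then |ND| = |D − N| = 35.33.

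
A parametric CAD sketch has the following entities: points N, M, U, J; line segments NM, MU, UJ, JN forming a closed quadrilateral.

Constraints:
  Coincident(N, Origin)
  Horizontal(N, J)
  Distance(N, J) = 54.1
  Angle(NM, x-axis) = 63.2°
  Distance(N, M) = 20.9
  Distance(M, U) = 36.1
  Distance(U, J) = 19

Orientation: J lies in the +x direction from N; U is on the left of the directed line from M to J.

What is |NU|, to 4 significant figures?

48.53

N is at the origin; N and J share the same y with |NJ| = 54.1 and J in +x, so J = (54.1, 0). NM runs at 63.2° with |NM| = 20.9, so M = (9.423, 18.66). U is determined by |MU| = 36.1 and |UJ| = 19.0 together: it lies at the intersection of circle(M, 36.1) and circle(J, 19.0). With |MJ| = 48.42, the foot of the radical line on MJ is 33.94 from M and the perpendicular offset is √(36.1² − 33.94²) = 12.31. Taking the left-of-MJ solution: U = (45.48, 16.93).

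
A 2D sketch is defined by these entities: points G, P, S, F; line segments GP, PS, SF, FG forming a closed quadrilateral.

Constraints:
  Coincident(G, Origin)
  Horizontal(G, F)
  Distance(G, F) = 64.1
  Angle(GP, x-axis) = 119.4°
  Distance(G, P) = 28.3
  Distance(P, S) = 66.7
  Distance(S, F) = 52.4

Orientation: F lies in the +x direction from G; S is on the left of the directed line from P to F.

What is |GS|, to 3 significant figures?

69.1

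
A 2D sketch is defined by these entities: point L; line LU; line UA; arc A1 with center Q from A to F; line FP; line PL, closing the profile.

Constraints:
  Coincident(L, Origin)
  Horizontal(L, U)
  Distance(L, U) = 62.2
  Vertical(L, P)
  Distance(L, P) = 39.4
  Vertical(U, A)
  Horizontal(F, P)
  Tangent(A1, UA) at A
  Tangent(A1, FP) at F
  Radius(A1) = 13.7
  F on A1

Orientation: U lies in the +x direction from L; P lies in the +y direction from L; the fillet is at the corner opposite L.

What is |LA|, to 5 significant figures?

67.300

L is at the origin; L and U share the same y with |LU| = 62.2 and U on the +x side, so U = (62.200, 0.0000). LP is vertical with |LP| = 39.4 and P on the +y side, so P = (0.0000, 39.400). The virtual corner opposite L is at (62.200, 39.400). Since A1 is tangent to UA there, QA ⟂ UA and the tangent condition forces QF to be normal to FP, with radius 13.7, so the center Q sits 13.7 in from both sides at Q = (48.500, 25.700). That places the tangent points at A = (62.200, 25.700) on UA and F = (48.500, 39.400) on FP. Then |LA| = |A − L| = 67.300.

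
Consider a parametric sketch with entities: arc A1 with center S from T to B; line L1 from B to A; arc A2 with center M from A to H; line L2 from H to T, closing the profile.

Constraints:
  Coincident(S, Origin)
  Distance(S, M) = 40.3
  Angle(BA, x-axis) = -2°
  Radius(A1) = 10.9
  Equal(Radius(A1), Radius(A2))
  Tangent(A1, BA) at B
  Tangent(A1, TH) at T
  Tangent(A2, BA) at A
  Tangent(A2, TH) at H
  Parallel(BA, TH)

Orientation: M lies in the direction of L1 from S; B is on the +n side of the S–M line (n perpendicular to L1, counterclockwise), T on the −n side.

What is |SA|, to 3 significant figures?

41.7

Tangency of A1 to both parallel lines with radius 10.9 puts B and T at S ± 10.9·n: B = (0.380, 10.9), T = (-0.380, -10.9). Equal radii place A and H the same way about M: A = M + 10.9·n = (40.7, 9.49), H = M − 10.9·n = (39.9, -12.3). Then |SA| = |A − S| = 41.7.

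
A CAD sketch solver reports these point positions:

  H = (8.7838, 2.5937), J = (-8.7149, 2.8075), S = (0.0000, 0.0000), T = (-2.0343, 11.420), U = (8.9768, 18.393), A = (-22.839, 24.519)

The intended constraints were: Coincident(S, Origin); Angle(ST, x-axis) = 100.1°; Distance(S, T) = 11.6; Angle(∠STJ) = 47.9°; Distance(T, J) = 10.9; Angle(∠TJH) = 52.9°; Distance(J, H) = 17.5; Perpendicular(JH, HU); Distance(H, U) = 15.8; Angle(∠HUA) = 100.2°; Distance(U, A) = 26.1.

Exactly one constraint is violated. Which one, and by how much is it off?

Distance(U, A) = 26.1 — off by 6.30.

S = (0.00, 0.00) ✓; ST at 100.1° ✓; |ST| = 11.60 ✓; ∠STJ = 47.90° ✓; |TJ| = 10.90 ✓; ∠TJH = 52.90° ✓; |JH| = 17.50 ✓; ∠(JH, HU) = 90.00° ✓; |HU| = 15.80 ✓; ∠HUA = 100.2° ✓; |UA| = 32.40 ✗.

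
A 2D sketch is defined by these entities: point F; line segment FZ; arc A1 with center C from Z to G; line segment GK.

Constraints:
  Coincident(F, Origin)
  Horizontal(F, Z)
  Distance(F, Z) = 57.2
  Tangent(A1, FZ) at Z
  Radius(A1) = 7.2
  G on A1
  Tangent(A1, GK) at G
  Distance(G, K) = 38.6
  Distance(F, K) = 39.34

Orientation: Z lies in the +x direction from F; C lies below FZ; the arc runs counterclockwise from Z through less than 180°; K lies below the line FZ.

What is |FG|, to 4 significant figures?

52.04

Checks: |CG| = 7.200 ✓; ∠(CG, GK) = 90.00° ✓; |GK| = 38.60 ✓; |FK| = 39.34 ✓.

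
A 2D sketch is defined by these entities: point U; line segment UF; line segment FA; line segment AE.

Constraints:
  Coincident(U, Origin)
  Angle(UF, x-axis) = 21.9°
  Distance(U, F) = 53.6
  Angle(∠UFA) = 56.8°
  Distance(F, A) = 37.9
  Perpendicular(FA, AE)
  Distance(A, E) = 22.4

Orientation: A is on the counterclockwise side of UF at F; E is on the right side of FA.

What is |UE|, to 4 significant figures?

67.79

U is at the origin; UF runs at 21.9° with length 53.6, so F = 53.6·(cos 21.9°, sin 21.9°) = (49.73, 19.99). ∠UFA = 56.8°, so FA runs at 21.9° + (180° − 56.8°) = 145.1° from the x-axis; with |FA| = 37.9, A = F + 37.9·(cos 145.1°, sin 145.1°) = (18.65, 41.68). The perpendicularity gives AE at right angles to FA; with |AE| = 22.4 on the right of FA, E = A + 22.4·(0.5721, 0.8202) = (31.46, 60.05). Then |UE| = |E − U| = 67.79.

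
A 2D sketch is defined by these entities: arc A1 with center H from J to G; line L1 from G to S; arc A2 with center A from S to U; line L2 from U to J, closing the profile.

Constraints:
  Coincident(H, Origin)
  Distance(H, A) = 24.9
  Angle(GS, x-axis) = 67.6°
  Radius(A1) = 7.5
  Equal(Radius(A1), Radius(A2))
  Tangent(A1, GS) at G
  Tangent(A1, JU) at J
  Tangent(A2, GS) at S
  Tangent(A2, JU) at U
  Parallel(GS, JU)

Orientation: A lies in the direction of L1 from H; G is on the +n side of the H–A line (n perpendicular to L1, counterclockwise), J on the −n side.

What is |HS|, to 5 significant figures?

26.005

Tangency of A1 to both parallel lines with radius 7.5 puts G and J at H ± 7.5·n: G = (-6.9341, 2.8580), J = (6.9341, -2.8580). Equal radii place S and U the same way about A: S = A + 7.5·n = (2.5546, 25.879), U = A − 7.5·n = (16.423, 20.163). Then |HS| = |S − H| = 26.005.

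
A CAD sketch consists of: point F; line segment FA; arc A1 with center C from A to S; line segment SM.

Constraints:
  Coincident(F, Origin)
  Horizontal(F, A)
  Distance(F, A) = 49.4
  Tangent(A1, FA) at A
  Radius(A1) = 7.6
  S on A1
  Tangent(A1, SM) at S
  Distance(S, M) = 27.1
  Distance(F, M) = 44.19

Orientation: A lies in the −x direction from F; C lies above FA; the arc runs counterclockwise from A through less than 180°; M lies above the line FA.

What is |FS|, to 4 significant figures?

42.60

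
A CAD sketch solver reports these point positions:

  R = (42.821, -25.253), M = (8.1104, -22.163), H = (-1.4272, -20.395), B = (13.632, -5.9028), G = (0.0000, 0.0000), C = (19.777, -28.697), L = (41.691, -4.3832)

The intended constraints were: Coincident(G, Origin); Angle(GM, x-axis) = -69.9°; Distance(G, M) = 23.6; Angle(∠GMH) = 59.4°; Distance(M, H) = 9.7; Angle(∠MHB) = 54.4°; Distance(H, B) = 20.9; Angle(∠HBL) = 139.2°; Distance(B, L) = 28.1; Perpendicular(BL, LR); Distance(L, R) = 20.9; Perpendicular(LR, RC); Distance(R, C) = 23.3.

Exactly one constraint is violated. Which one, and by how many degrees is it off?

Perpendicular(LR, RC) — off by 5.40°.

G = (0.00, 0.00) ✓; GM at -69.90° ✓; |GM| = 23.60 ✓; ∠GMH = 59.40° ✓; |MH| = 9.700 ✓; ∠MHB = 54.40° ✓; |HB| = 20.90 ✓; ∠HBL = 139.2° ✓; |BL| = 28.10 ✓; ∠(BL, LR) = 90.00° ✓; |LR| = 20.90 ✓; ∠(LR, RC) = 84.60° ✗; |RC| = 23.30 ✓.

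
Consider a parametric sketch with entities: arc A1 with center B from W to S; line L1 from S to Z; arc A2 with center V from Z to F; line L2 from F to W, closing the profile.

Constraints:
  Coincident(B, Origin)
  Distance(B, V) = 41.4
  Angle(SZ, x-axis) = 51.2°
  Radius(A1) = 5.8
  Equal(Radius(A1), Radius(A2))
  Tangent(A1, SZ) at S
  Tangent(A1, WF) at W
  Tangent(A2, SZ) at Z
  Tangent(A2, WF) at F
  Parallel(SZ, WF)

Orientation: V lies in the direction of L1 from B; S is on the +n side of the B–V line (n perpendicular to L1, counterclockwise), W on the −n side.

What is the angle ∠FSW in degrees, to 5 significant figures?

74.347°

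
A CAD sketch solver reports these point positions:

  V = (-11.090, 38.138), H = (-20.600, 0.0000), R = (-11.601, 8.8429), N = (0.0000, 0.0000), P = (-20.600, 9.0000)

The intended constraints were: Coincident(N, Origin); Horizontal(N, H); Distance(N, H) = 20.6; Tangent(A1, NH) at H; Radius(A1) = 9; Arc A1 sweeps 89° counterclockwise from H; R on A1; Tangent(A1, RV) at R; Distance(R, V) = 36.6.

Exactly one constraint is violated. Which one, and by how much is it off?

Distance(R, V) = 36.6 — off by 7.30.

N = (0.00, 0.00) ✓; N.y = 0.00, H.y = 0.00 ✓; |NH| = 20.60 ✓; ∠(PH, HN) = 90.00° ✓; |PH| = 9.000 ✓; bearing(P→R) − bearing(P→H) = 89.00° ✓; |PR| = 9.000 ✓; ∠(PR, RV) = 90.00° ✓; |RV| = 29.30 ✗.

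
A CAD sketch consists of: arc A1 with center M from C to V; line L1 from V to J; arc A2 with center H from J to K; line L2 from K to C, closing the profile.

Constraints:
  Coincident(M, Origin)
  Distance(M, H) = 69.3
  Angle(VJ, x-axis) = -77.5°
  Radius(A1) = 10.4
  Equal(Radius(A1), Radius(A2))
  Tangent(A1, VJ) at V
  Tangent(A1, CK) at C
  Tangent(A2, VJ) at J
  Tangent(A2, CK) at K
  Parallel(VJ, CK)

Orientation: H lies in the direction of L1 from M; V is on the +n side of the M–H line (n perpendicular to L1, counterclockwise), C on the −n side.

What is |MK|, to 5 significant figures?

70.076

The slot axis is L1's direction at -77.5°, so u = (cos -77.5°, sin -77.5°) = (0.21644, -0.97630) and n = (−sin -77.5°, cos -77.5°) = (0.97630, 0.21644). M is at the origin and H lies 69.3 along u from M, so H = 69.3·u = (14.999, -67.657). Tangency of A1 to both parallel lines with radius 10.4 puts V and C at M ± 10.4·n: V = (10.153, 2.2510), C = (-10.153, -2.2510). Equal radii place J and K the same way about H: J = H + 10.4·n = (25.153, -65.406), K = H − 10.4·n = (4.8458, -69.908). Then |MK| = |K − M| = 70.076.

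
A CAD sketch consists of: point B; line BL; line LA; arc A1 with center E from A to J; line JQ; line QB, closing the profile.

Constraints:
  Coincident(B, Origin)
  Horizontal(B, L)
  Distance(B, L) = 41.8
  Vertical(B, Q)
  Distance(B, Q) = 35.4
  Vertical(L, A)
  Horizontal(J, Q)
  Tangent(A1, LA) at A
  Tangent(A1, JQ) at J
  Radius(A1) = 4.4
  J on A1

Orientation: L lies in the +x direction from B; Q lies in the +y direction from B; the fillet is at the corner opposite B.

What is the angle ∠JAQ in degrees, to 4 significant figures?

38.99°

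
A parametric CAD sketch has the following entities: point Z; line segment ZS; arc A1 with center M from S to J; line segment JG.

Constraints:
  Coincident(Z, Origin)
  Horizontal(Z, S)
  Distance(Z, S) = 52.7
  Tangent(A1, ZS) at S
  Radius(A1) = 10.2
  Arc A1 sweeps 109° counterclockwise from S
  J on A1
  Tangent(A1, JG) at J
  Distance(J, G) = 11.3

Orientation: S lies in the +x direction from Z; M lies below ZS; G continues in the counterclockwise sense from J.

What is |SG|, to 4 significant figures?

24.93

Z is at the origin; ZS is horizontal with |ZS| = 52.7 and S on the +x side, so S = (52.70, 0.000). Since A1 is tangent to ZS there, MS ⟂ ZS, so M = S + (0, -10.2) = (52.70, -10.20). On A1, S sits at bearing 90° from M; a 109° counterclockwise sweep puts J at bearing 199°, so J = M + 10.2·(cos 199°, sin 199°) = (43.06, -13.52). A1 meets JG tangentially, so MJ is at right angles to JG, so JG runs along (−sin 199°, cos 199°); with |JG| = 11.3, G = (46.73, -24.21). Then |SG| = |G − S| = 24.93.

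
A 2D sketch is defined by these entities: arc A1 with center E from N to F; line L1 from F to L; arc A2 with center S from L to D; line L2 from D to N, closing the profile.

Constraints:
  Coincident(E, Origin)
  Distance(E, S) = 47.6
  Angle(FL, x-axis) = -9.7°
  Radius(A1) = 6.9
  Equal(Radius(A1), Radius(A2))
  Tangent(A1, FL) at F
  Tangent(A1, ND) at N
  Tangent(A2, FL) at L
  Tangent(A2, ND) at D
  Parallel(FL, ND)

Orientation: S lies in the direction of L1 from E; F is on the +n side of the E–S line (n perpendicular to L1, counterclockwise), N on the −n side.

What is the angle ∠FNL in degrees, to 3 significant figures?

73.8°

The slot axis is L1's direction at -9.7°, so u = (cos -9.7°, sin -9.7°) = (0.986, -0.168) and n = (−sin -9.7°, cos -9.7°) = (0.168, 0.986). E is at the origin and S lies 47.6 along u from E, so S = 47.6·u = (46.9, -8.02). Tangency of A1 to both parallel lines with radius 6.9 puts F and N at E ± 6.9·n: F = (1.16, 6.80), N = (-1.16, -6.80). Equal radii place L and D the same way about S: L = S + 6.9·n = (48.1, -1.22), D = S − 6.9·n = (45.8, -14.8). Then cos ∠FNL = NF·NL / (|NF||NL|), giving 73.8°.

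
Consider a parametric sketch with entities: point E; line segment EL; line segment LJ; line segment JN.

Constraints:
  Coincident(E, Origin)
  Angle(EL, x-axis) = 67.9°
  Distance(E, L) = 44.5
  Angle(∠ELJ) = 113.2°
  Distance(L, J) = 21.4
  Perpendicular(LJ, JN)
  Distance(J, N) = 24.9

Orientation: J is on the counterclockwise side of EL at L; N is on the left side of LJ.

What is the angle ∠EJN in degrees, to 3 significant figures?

43.6°

E is at the origin; EL runs at 67.9° with length 44.5, so L = 44.5·(cos 67.9°, sin 67.9°) = (16.7, 41.2). ∠ELJ = 113.2°, so LJ runs at 67.9° + (180° − 113.2°) = 135° from the x-axis; with |LJ| = 21.4, J = L + 21.4·(cos 135°, sin 135°) = (1.69, 56.4). The perpendicularity gives JN at right angles to LJ; with |JN| = 24.9 on the left of LJ, N = J + 24.9·(-0.711, -0.703) = (-16.0, 38.9). Then cos ∠EJN = JE·JN / (|JE||JN|), giving 43.6°.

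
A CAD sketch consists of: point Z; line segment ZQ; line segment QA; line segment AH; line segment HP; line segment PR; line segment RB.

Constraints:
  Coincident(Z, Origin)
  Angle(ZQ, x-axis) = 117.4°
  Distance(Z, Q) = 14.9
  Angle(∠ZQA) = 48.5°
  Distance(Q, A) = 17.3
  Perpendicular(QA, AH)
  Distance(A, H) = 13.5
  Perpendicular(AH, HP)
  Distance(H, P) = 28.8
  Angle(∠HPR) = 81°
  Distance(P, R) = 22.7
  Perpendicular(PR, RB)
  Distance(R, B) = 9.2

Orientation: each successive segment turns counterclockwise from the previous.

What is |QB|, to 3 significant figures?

7.57

Z is at the origin; ZQ runs at 117.4° with length 14.9, so Q = (-6.86, 13.2). ∠ZQA = 48.5° gives QA at -111° from the x-axis; with |QA| = 17.3, A = (-13.1, -2.91). The perpendicularity gives AH at right angles to QA, so AH runs at -21.1°; with |AH| = 13.5, H = (-0.490, -7.77). The perpendicularity gives HP at right angles to AH, so HP runs at 68.9°; with |HP| = 28.8, P = (9.88, 19.1). ∠HPR = 81.0° gives PR at 168° from the x-axis; with |PR| = 22.7, R = (-12.3, 23.9). The perpendicularity gives RB at right angles to PR, so RB runs at -102°; with |RB| = 9.2, B = (-14.2, 14.9). Then |QB| = |B − Q| = 7.57.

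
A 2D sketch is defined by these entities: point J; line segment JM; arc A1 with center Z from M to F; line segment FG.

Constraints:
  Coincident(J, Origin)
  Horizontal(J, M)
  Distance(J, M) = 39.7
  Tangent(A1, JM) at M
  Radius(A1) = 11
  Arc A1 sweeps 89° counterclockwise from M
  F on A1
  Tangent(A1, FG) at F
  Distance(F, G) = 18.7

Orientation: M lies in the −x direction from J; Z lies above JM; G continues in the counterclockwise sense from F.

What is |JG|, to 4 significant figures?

40.94

J is at the origin; J and M share the same y with |JM| = 39.7 and M on the −x side, so M = (-39.70, 0.000). The tangent condition forces ZM to be normal to JM, so Z = M + (0, 11) = (-39.70, 11.00). On A1, M sits at bearing -90° from Z; an 89° counterclockwise sweep puts F at bearing -1°, so F = Z + 11.0·(cos -1°, sin -1°) = (-28.70, 10.81). Tangency of A1 to FG means the radius ZF is perpendicular to FG, so FG runs along (−sin -1°, cos -1°); with |FG| = 18.7, G = (-28.38, 29.51). Then |JG| = |G − J| = 40.94.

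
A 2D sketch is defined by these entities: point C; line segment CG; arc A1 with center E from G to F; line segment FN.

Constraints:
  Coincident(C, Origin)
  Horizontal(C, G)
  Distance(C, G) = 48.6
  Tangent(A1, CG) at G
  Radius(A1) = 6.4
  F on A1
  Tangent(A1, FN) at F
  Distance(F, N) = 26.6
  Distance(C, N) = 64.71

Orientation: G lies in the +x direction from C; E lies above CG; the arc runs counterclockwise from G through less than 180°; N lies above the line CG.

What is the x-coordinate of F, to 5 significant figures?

54.997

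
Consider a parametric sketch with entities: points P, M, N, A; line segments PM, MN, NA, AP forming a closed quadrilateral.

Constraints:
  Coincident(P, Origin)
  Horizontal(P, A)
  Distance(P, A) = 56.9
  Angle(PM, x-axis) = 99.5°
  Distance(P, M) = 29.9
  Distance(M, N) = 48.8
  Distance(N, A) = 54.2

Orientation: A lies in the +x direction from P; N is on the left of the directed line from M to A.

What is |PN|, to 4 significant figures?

64.17

P is at the origin; PA is horizontal with |PA| = 56.9 and A in +x, so A = (56.9, 0). PM runs at 99.5° with |PM| = 29.9, so M = (-4.935, 29.49). N is determined by |MN| = 48.8 and |NA| = 54.2 together: it lies at the intersection of circle(M, 48.8) and circle(A, 54.2). With |MA| = 68.51, the foot of the radical line on MA is 30.19 from M and the perpendicular offset is √(48.8² − 30.19²) = 38.34. Taking the left-of-MA solution: N = (38.82, 51.10).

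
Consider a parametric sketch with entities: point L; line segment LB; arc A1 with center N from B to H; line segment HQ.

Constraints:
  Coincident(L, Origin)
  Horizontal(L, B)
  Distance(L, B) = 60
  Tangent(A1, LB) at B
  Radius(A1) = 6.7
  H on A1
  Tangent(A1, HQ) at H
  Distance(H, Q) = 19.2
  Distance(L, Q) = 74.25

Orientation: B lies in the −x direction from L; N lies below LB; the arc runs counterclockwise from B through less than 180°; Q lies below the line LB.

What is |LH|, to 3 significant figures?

66.8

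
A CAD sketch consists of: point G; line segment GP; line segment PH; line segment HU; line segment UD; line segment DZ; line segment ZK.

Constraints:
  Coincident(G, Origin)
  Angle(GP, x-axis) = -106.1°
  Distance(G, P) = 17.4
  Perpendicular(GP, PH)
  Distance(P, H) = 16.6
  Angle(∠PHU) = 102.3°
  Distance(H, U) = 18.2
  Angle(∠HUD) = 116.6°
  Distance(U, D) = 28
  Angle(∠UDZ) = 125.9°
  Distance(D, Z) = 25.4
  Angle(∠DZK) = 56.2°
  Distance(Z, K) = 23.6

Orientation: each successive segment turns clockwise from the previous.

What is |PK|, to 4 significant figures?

15.46

∠UDZ = 125.9° gives DZ at -31.30° from the x-axis; with |DZ| = 25.4, Z = (27.95, 3.701). ∠DZK = 56.2° gives ZK at -155.1° from the x-axis; with |ZK| = 23.6, K = (6.541, -6.236). Then |PK| = |K − P| = 15.46.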